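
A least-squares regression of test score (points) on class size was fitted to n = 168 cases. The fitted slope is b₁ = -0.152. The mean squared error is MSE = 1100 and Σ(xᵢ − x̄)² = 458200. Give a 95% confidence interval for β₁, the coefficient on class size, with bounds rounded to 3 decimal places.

SE(b₁) = √(MSE/Sₓₓ) = √(1100/458200) = 0.0489969.
df = n − 2 = 166.
t* = t_{0.025, 166} = 1.974358.
Margin = t* × SE = 1.974358 × 0.0489969 = 0.09674.
CI: -0.152 ± 0.09674 → (-0.249, -0.055).
With 95% confidence, each one-unit increase in class size is associated with a change of between -0.249 and -0.055 points in test score.

(-0.249, -0.055)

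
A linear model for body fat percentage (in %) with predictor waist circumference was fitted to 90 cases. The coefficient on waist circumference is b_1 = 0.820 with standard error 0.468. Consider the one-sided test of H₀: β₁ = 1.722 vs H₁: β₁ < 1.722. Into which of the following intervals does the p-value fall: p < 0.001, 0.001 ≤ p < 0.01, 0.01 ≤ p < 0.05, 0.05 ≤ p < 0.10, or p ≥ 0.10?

0.01 ≤ p < 0.05

t = (0.820 − 1.722) / 0.468 = -1.927.
df = n − 2 = 90 − 2 = 88.
One-sided p = P(T_{88} < t) ≈ 0.0286.
So 0.01 ≤ p < 0.05.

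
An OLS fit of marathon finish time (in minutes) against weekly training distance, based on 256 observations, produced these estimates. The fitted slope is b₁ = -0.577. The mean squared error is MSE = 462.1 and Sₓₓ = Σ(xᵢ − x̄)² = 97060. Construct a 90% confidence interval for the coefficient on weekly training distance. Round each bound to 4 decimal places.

(-0.6909, -0.4631)

SE(b₁) = √(MSE/Sₓₓ) = √(462.1/97060) = 0.0689998.
df = n − 2 = 254.
t* = t_{0.05, 254} = 1.650875.
Margin = t* × SE = 1.650875 × 0.0689998 = 0.113910.
CI: -0.577 ± 0.113910 → (-0.6909, -0.4631).
With 90% confidence, each one-unit increase in weekly training distance is associated with a change of between -0.6909 and -0.4631 minutes in marathon finish time.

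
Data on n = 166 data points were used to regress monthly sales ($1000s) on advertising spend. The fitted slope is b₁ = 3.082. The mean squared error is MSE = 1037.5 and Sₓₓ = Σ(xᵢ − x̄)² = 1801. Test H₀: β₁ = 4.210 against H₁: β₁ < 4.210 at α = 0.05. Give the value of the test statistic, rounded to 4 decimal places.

SE(b₁) = √(MSE/Sₓₓ) = √(1037.5/1801) = 0.758992.
t = (3.082 − 4.210) / 0.758992 = -1.4862.
df = n − 2 = 164.
One-sided p ≈ 0.0696, which is ≥ 0.05, so fail to reject H₀.
The data do not give significant evidence that the true slope on advertising spend is below 4.210 $1000s per unit.

t = -1.4862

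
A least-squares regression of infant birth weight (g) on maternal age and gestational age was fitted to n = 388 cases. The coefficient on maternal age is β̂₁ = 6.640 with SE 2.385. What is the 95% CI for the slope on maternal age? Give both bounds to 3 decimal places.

(1.951, 11.329)

df = n − k − 1 = 388 − 2 − 1 = 385.
t* = t_{0.025, 385} = 1.966145.
Margin = t* × SE = 1.966145 × 2.385 = 4.68926.
CI: 6.640 ± 4.68926 → (1.951, 11.329).
With 95% confidence, each one-unit increase in maternal age is associated with a change of between 1.951 and 11.329 g in infant birth weight, holding the other predictors fixed.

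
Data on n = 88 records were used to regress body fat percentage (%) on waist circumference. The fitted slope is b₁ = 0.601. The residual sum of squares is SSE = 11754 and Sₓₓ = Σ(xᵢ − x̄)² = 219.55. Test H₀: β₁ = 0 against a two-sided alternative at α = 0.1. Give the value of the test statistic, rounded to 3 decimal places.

MSE = SSE/(n − 2) = 11754/86 = 136.674.
SE(b₁) = √(MSE/Sₓₓ) = √(136.674/219.55) = 0.789.
t = 0.601 / 0.789 = 0.762.
df = n − 2 = 86.
Two-sided p ≈ 0.4483, which is ≥ 0.1, so fail to reject H₀.
The data do not give significant evidence of an association between waist circumference and body fat percentage.

t = 0.762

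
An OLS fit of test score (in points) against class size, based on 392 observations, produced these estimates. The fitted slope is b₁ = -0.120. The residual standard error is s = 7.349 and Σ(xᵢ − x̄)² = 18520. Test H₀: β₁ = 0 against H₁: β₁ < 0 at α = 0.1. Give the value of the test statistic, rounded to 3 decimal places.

SE(b₁) = s/√Sₓₓ = 7.349/√18520 = 0.0540017.
t = -0.120 / 0.0540017 = -2.222.
df = n − 2 = 390.
One-sided p ≈ 0.0134, which is < 0.1, so reject H₀.
There is evidence that the true slope on class size is negative.

t = -2.222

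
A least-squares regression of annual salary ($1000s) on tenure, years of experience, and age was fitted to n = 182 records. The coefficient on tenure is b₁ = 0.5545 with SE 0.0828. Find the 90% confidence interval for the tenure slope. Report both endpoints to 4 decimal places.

(0.4176, 0.6914)

df = n − k − 1 = 182 − 3 − 1 = 178.
t* = t_{0.05, 178} = 1.653459.
Margin = t* × SE = 1.653459 × 0.0828 = 0.136906.
CI: 0.5545 ± 0.136906 → (0.4176, 0.6914).
With 90% confidence, each one-unit increase in tenure is associated with a change of between 0.4176 and 0.6914 $1000s in annual salary, holding the other predictors fixed.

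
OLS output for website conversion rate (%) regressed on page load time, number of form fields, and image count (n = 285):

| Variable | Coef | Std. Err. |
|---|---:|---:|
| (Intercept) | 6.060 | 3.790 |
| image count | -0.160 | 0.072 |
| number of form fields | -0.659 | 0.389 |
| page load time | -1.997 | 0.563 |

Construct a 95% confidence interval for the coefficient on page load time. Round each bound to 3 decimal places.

Read off: b = -1.997, SE = 0.563 for page load time.
df = n − k − 1 = 285 − 3 − 1 = 281.
t* = t_{0.025, 281} = 1.968442.
Margin = t* × SE = 1.968442 × 0.563 = 1.10823.
CI: -1.997 ± 1.10823 → (-3.105, -0.889).

(-3.105, -0.889)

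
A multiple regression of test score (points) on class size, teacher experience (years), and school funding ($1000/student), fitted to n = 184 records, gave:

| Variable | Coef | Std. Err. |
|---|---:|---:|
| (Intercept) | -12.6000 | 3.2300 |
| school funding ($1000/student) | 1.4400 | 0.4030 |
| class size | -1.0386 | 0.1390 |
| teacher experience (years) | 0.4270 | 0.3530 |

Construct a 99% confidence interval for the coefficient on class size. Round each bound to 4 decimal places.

(-1.4005, -0.6767)

Read off: b = -1.0386, SE = 0.1390 for class size.
df = n − k − 1 = 184 − 3 − 1 = 180.
t* = t_{0.005, 180} = 2.603418.
Margin = t* × SE = 2.603418 × 0.1390 = 0.361875.
CI: -1.0386 ± 0.361875 → (-1.4005, -0.6767).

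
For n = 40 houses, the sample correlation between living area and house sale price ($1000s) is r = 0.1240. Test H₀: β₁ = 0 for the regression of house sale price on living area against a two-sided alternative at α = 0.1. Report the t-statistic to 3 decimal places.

t = r·√(n − 2)/√(1 − r²) = 0.1240·√38/√0.984624 = 0.770.
df = n − 2 = 38.
Two-sided p ≈ 0.4459, which is ≥ 0.1, so fail to reject H₀.
The data do not give significant evidence of a linear association between living area and house sale price.

t = 0.770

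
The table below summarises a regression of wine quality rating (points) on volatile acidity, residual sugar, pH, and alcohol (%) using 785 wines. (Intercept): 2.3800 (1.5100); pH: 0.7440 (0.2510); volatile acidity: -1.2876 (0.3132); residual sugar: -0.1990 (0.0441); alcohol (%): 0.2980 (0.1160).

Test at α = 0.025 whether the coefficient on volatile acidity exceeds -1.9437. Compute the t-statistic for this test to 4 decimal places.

t = 2.0948

Read off: b = -1.2876, SE = 0.3132 for volatile acidity.
H₀: β₁ = -1.9437 vs H₁: β₁ > -1.9437.
t = (-1.2876 − (-1.9437)) / 0.3132 = 2.0948.
df = n − k − 1 = 785 − 4 − 1 = 780.
One-sided p ≈ 0.0183, which is < 0.025, so reject H₀.
There is evidence that the true slope on volatile acidity exceeds -1.9437 points per unit, holding the other predictors fixed.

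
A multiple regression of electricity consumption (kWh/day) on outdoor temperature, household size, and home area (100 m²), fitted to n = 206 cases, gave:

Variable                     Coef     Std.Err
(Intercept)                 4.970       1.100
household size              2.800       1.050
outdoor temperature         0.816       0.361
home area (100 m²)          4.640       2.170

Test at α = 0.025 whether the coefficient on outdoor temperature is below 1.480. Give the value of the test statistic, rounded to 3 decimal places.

Read off: b = 0.816, SE = 0.361 for outdoor temperature.
H₀: β₁ = 1.480 vs H₁: β₁ < 1.480.
t = (0.816 − 1.480) / 0.361 = -1.839.
df = n − k − 1 = 206 − 3 − 1 = 202.
One-sided p ≈ 0.0337, which is ≥ 0.025, so fail to reject H₀.
The data do not give significant evidence that the true slope on outdoor temperature is below 1.480 kWh/day per unit, holding the other predictors fixed.

t = -1.839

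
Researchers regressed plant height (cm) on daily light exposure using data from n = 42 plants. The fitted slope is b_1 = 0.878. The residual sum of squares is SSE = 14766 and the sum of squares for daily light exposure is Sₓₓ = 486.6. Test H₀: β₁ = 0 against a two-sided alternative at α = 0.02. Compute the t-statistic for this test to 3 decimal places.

t = 1.008

MSE = SSE/(n − 2) = 14766/40 = 369.15.
SE(b_1) = √(MSE/Sₓₓ) = √(369.15/486.6) = 0.870994.
t = 0.878 / 0.870994 = 1.008.
df = n − 2 = 40.
Two-sided p ≈ 0.3195, which is ≥ 0.02, so fail to reject H₀.
The data do not give significant evidence of an association between daily light exposure and plant height.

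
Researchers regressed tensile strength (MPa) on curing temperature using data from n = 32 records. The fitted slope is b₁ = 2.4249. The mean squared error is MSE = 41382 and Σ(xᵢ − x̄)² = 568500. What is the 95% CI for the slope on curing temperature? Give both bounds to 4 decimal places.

(1.8739, 2.9759)

SE(b₁) = √(MSE/Sₓₓ) = √(41382/568500) = 0.269799.
df = n − 2 = 30.
t* = t_{0.025, 30} = 2.042272.
Margin = t* × SE = 2.042272 × 0.269799 = 0.551003.
CI: 2.4249 ± 0.551003 → (1.8739, 2.9759).
With 95% confidence, each one-unit increase in curing temperature is associated with a change of between 1.8739 and 2.9759 MPa in tensile strength.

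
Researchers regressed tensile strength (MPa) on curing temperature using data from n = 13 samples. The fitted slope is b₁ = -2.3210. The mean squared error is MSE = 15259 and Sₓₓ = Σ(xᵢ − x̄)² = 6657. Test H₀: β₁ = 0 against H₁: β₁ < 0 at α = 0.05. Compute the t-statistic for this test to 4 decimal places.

SE(b₁) = √(MSE/Sₓₓ) = √(15259/6657) = 1.51399.
t = -2.3210 / 1.51399 = -1.5330.
df = n − 2 = 11.
One-sided p ≈ 0.0768, which is ≥ 0.05, so fail to reject H₀.
The data do not give significant evidence that the true slope on curing temperature is negative.

t = -1.5330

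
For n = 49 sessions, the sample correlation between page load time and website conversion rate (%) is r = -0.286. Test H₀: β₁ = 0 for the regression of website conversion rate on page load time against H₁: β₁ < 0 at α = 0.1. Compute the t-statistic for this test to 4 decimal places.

t = -2.0462

t = r·√(n − 2)/√(1 − r²) = -0.286·√47/√0.918204 = -2.0462.
df = n − 2 = 47.
One-sided p ≈ 0.0232, which is < 0.1, so reject H₀.
There is evidence of a linear association between page load time and website conversion rate.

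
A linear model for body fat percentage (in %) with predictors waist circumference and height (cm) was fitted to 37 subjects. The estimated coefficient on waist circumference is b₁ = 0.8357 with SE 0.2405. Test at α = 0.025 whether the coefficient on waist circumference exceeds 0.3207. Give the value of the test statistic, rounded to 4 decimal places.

t = 2.1414

H₀: β₁ = 0.3207 vs H₁: β₁ > 0.3207.
t = (b₁ − β₁⁰)/SE = (0.8357 − 0.3207) / 0.2405 = 2.1414.
df = n − k − 1 = 37 − 2 − 1 = 34.
One-sided p ≈ 0.0197, which is < 0.025, so reject H₀.
There is evidence that the true slope on waist circumference exceeds 0.3207 % per unit, holding the other predictors fixed.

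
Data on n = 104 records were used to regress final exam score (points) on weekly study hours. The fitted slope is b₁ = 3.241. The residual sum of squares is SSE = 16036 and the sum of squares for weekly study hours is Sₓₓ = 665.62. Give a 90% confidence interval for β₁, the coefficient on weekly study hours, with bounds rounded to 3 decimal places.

MSE = SSE/(n − 2) = 16036/102 = 157.216.
SE(b₁) = √(MSE/Sₓₓ) = √(157.216/665.62) = 0.485998.
df = n − 2 = 102.
t* = t_{0.05, 102} = 1.65993.
Margin = t* × SE = 1.65993 × 0.485998 = 0.80672.
CI: 3.241 ± 0.80672 → (2.434, 4.048).
With 90% confidence, each one-unit increase in weekly study hours is associated with a change of between 2.434 and 4.048 points in final exam score.

(2.434, 4.048)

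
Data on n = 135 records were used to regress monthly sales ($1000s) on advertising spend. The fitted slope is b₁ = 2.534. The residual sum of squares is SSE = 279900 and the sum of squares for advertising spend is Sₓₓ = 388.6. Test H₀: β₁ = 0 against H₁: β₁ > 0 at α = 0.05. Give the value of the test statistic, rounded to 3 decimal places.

t = 1.089

MSE = SSE/(n − 2) = 279900/133 = 2104.51.
SE(b₁) = √(MSE/Sₓₓ) = √(2104.51/388.6) = 2.32715.
t = 2.534 / 2.32715 = 1.089.
df = n − 2 = 133.
One-sided p ≈ 0.1391, which is ≥ 0.05, so fail to reject H₀.
The data do not give significant evidence that the true slope on advertising spend is positive.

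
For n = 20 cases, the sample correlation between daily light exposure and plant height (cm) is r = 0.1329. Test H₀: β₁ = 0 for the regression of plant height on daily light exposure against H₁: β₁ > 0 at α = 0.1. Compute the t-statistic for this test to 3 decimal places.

t = r·√(n − 2)/√(1 − r²) = 0.1329·√18/√0.982338 = 0.569.
df = n − 2 = 18.
One-sided p ≈ 0.2882, which is ≥ 0.1, so fail to reject H₀.
The data do not give significant evidence of a linear association between daily light exposure and plant height.

t = 0.569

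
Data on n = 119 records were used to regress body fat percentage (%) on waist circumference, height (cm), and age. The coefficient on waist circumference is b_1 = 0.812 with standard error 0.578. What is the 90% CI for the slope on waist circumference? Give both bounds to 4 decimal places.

df = n − k − 1 = 119 − 3 − 1 = 115.
t* = t_{0.05, 115} = 1.658212.
Margin = t* × SE = 1.658212 × 0.578 = 0.958446.
CI: 0.812 ± 0.958446 → (-0.1464, 1.7704).
With 90% confidence, each one-unit increase in waist circumference is associated with a change of between -0.1464 and 1.7704 % in body fat percentage, holding the other predictors fixed.

(-0.1464, 1.7704)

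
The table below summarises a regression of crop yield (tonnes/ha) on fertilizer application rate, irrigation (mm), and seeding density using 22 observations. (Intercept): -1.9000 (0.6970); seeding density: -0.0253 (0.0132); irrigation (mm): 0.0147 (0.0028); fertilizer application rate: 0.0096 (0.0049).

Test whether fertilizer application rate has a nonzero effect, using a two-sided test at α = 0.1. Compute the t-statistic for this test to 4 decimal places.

t = 1.9592

Read off: b = 0.0096, SE = 0.0049 for fertilizer application rate.
H₀: β₁ = 0 vs H₁: β₁ ≠ 0.
t = 0.0096 / 0.0049 = 1.9592.
df = n − k − 1 = 22 − 3 − 1 = 18.
Two-sided p ≈ 0.0658, which is < 0.1, so reject H₀.
There is evidence that fertilizer application rate is associated with crop yield, holding the other predictors fixed.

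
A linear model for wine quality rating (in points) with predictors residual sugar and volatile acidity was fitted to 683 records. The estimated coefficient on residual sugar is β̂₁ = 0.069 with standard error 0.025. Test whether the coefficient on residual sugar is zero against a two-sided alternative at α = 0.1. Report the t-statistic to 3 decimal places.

t = 2.760

H₀: β₁ = 0 vs H₁: β₁ ≠ 0.
t = (β̂₁ − β₁⁰)/SE = 0.069 / 0.025 = 2.760.
df = n − k − 1 = 683 − 2 − 1 = 680.
Two-sided p ≈ 0.0059, which is < 0.1, so reject H₀.
There is evidence that residual sugar is associated with wine quality rating, holding the other predictors fixed.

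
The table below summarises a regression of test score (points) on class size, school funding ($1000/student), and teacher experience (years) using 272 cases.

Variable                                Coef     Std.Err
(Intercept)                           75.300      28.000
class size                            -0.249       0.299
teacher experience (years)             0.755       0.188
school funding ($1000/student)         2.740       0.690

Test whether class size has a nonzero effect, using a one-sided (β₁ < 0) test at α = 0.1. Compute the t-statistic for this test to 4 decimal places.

t = -0.8328

Read off: b = -0.249, SE = 0.299 for class size.
H₀: β₁ = 0 vs H₁: β₁ < 0.
t = -0.249 / 0.299 = -0.8328.
df = n − k − 1 = 272 − 3 − 1 = 268.
One-sided p ≈ 0.2029, which is ≥ 0.1, so fail to reject H₀.
The data do not give significant evidence that the true slope on class size is negative, holding the other predictors fixed.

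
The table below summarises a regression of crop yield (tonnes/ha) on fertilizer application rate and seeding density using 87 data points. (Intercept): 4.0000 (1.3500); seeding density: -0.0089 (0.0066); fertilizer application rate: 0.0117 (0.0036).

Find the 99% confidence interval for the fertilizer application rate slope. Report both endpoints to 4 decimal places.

(0.0022, 0.0212)

Read off: b = 0.0117, SE = 0.0036 for fertilizer application rate.
df = n − k − 1 = 87 − 2 − 1 = 84.
t* = t_{0.005, 84} = 2.635632.
Margin = t* × SE = 2.635632 × 0.0036 = 0.009488.
CI: 0.0117 ± 0.009488 → (0.0022, 0.0212).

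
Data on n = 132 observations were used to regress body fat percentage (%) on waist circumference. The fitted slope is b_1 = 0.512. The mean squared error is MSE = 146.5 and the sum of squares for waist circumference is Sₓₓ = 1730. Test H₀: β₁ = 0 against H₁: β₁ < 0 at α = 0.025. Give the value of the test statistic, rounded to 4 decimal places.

t = 1.7594

SE(b_1) = √(MSE/Sₓₓ) = √(146.5/1730) = 0.291002.
t = 0.512 / 0.291002 = 1.7594.
df = n − 2 = 130.
One-sided p ≈ 0.9596, which is ≥ 0.025, so fail to reject H₀.
The data do not give significant evidence that the true slope on waist circumference is negative.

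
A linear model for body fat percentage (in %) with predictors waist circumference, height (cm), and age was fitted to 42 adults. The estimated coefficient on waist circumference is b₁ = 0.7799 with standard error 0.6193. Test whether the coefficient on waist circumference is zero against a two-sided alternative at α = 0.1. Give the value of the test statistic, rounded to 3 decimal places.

t = 1.259

H₀: β₁ = 0 vs H₁: β₁ ≠ 0.
t = (b₁ − β₁⁰)/SE = 0.7799 / 0.6193 = 1.259.
df = n − k − 1 = 42 − 3 − 1 = 38.
Two-sided p ≈ 0.2156, which is ≥ 0.1, so fail to reject H₀.
The data do not give significant evidence of an association between waist circumference and body fat percentage, after adjusting for the other predictors.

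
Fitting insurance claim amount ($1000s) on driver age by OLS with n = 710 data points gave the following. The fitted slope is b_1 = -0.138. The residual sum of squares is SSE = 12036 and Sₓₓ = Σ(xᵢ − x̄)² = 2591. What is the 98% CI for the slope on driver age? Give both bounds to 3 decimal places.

MSE = SSE/(n − 2) = 12036/708 = 17.
SE(b_1) = √(MSE/Sₓₓ) = √(17/2591) = 0.0810011.
df = n − 2 = 708.
t* = t_{0.01, 708} = 2.331626.
Margin = t* × SE = 2.331626 × 0.0810011 = 0.18886.
CI: -0.138 ± 0.18886 → (-0.327, 0.051).
With 98% confidence, each one-unit increase in driver age is associated with a change of between -0.327 and 0.051 $1000s in insurance claim amount.

(-0.327, 0.051)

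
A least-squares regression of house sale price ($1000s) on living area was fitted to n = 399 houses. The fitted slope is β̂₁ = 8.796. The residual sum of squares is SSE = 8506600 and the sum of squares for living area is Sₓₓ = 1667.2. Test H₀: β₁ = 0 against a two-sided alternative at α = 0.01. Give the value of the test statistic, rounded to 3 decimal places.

MSE = SSE/(n − 2) = 8506600/397 = 21427.2.
SE(β̂₁) = √(MSE/Sₓₓ) = √(21427.2/1667.2) = 3.585.
t = 8.796 / 3.585 = 2.454.
df = n − 2 = 397.
Two-sided p ≈ 0.0146, which is ≥ 0.01, so fail to reject H₀.
The data do not give significant evidence of an association between living area and house sale price.

t = 2.454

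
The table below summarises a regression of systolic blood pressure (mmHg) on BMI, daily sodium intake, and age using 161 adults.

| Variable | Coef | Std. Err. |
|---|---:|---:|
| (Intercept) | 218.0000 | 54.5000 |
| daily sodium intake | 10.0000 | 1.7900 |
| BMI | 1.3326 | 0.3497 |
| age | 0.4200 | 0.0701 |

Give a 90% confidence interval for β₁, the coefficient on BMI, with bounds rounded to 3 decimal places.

Read off: b = 1.3326, SE = 0.3497 for BMI.
df = n − k − 1 = 161 − 3 − 1 = 157.
t* = t_{0.05, 157} = 1.654617.
Margin = t* × SE = 1.654617 × 0.3497 = 0.57862.
CI: 1.3326 ± 0.57862 → (0.754, 1.911).

(0.754, 1.911)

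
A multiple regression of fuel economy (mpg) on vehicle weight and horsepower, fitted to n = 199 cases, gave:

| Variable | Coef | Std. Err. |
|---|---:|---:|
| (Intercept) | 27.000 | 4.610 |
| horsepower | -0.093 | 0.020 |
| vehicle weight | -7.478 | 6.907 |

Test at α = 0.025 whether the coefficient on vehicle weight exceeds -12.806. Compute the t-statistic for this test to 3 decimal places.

t = 0.771

Read off: b = -7.478, SE = 6.907 for vehicle weight.
H₀: β₁ = -12.806 vs H₁: β₁ > -12.806.
t = (-7.478 − (-12.806)) / 6.907 = 0.771.
df = n − k − 1 = 199 − 2 − 1 = 196.
One-sided p ≈ 0.2207, which is ≥ 0.025, so fail to reject H₀.
The data do not give significant evidence that the true slope on vehicle weight exceeds -12.806 mpg per unit, holding the other predictors fixed.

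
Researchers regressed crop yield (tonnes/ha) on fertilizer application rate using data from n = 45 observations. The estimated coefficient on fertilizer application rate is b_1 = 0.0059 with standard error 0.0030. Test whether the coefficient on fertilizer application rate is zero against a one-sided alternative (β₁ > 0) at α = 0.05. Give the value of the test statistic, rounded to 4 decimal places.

t = 1.9667

H₀: β₁ = 0 vs H₁: β₁ > 0.
t = (b_1 − β₁⁰)/SE = 0.0059 / 0.0030 = 1.9667.
df = n − 2 = 45 − 2 = 43.
One-sided p ≈ 0.0278, which is < 0.05, so reject H₀.
There is evidence that the true slope on fertilizer application rate is positive.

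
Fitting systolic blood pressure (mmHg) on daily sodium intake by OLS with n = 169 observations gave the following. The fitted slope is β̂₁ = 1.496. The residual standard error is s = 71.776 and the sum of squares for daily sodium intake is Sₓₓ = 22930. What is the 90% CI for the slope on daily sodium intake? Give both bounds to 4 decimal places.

SE(β̂₁) = s/√Sₓₓ = 71.776/√22930 = 0.473999.
df = n − 2 = 167.
t* = t_{0.05, 167} = 1.654029.
Margin = t* × SE = 1.654029 × 0.473999 = 0.784008.
CI: 1.496 ± 0.784008 → (0.7120, 2.2800).
With 90% confidence, each one-unit increase in daily sodium intake is associated with a change of between 0.7120 and 2.2800 mmHg in systolic blood pressure.

(0.7120, 2.2800)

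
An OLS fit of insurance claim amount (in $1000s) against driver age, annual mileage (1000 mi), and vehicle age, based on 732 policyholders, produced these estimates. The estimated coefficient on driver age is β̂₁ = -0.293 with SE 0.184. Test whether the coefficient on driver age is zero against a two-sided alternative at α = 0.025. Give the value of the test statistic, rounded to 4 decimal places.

H₀: β₁ = 0 vs H₁: β₁ ≠ 0.
t = (β̂₁ − β₁⁰)/SE = -0.293 / 0.184 = -1.5924.
df = n − k − 1 = 732 − 3 − 1 = 728.
Two-sided p ≈ 0.1117, which is ≥ 0.025, so fail to reject H₀.
The data do not give significant evidence of an association between driver age and insurance claim amount, after adjusting for the other predictors.

t = -1.5924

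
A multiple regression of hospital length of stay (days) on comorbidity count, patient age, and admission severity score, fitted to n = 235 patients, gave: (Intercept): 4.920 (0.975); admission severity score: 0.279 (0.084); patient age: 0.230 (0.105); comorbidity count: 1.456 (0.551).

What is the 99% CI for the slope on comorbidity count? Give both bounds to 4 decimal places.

Read off: b = 1.456, SE = 0.551 for comorbidity count.
df = n − k − 1 = 235 − 3 − 1 = 231.
t* = t_{0.005, 231} = 2.59728.
Margin = t* × SE = 2.59728 × 0.551 = 1.431101.
CI: 1.456 ± 1.431101 → (0.0249, 2.8871).

(0.0249, 2.8871)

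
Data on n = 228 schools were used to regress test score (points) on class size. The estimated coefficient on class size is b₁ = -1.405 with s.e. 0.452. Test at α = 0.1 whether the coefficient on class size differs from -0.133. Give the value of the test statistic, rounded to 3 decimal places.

t = -2.814

H₀: β₁ = -0.133 vs H₁: β₁ ≠ -0.133.
t = (b₁ − β₁⁰)/SE = (-1.405 − (-0.133)) / 0.452 = -2.814.
df = n − 2 = 228 − 2 = 226.
Two-sided p ≈ 0.0053, which is < 0.1, so reject H₀.
There is evidence that the true slope on class size differs from -0.133 points per unit.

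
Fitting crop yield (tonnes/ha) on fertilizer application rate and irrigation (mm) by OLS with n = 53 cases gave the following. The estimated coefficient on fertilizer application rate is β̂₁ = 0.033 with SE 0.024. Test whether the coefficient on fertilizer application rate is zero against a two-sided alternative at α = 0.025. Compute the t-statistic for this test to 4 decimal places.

H₀: β₁ = 0 vs H₁: β₁ ≠ 0.
t = (β̂₁ − β₁⁰)/SE = 0.033 / 0.024 = 1.3750.
df = n − k − 1 = 53 − 2 − 1 = 50.
Two-sided p ≈ 0.1753, which is ≥ 0.025, so fail to reject H₀.
The data do not give significant evidence of an association between fertilizer application rate and crop yield, after adjusting for the other predictors.

t = 1.3750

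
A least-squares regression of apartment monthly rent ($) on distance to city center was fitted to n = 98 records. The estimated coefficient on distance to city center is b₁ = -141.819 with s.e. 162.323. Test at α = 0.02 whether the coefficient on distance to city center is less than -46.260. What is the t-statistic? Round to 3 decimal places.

t = -0.589

H₀: β₁ = -46.260 vs H₁: β₁ < -46.260.
t = (b₁ − β₁⁰)/SE = (-141.819 − (-46.260)) / 162.323 = -0.589.
df = n − 2 = 98 − 2 = 96.
One-sided p ≈ 0.2787, which is ≥ 0.02, so fail to reject H₀.
The data do not give significant evidence that the true slope on distance to city center is below -46.260 $ per unit.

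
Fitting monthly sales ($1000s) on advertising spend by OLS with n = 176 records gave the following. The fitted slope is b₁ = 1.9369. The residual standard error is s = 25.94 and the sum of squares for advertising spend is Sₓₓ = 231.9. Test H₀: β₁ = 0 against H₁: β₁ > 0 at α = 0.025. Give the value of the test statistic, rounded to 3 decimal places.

SE(b₁) = s/√Sₓₓ = 25.94/√231.9 = 1.70341.
t = 1.9369 / 1.70341 = 1.137.
df = n − 2 = 174.
One-sided p ≈ 0.1285, which is ≥ 0.025, so fail to reject H₀.
The data do not give significant evidence that the true slope on advertising spend is positive.

t = 1.137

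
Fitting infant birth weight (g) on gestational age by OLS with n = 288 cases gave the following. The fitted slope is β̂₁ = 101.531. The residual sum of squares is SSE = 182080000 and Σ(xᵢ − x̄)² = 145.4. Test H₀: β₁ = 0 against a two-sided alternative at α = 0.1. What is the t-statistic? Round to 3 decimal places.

t = 1.534

MSE = SSE/(n − 2) = 182080000/286 = 636643.
SE(β̂₁) = √(MSE/Sₓₓ) = √(636643/145.4) = 66.1707.
t = 101.531 / 66.1707 = 1.534.
df = n − 2 = 286.
Two-sided p ≈ 0.1260, which is ≥ 0.1, so fail to reject H₀.
The data do not give significant evidence of an association between gestational age and infant birth weight.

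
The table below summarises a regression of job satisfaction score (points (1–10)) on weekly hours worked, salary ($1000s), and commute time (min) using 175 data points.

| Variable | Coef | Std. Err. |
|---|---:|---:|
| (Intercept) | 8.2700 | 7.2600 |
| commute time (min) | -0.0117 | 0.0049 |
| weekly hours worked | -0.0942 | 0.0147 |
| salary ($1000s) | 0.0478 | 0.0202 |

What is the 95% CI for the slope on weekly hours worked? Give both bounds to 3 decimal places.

(-0.123, -0.065)

Read off: b = -0.0942, SE = 0.0147 for weekly hours worked.
df = n − k − 1 = 175 − 3 − 1 = 171.
t* = t_{0.025, 171} = 1.973934.
Margin = t* × SE = 1.973934 × 0.0147 = 0.02902.
CI: -0.0942 ± 0.02902 → (-0.123, -0.065).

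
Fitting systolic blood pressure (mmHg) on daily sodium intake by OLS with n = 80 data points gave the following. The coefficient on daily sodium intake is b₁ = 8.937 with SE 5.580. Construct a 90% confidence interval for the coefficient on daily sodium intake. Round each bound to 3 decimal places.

df = n − 2 = 80 − 2 = 78.
t* = t_{0.05, 78} = 1.664625.
Margin = t* × SE = 1.664625 × 5.580 = 9.28861.
CI: 8.937 ± 9.28861 → (-0.352, 18.226).
With 90% confidence, each one-unit increase in daily sodium intake is associated with a change of between -0.352 and 18.226 mmHg in systolic blood pressure.

(-0.352, 18.226)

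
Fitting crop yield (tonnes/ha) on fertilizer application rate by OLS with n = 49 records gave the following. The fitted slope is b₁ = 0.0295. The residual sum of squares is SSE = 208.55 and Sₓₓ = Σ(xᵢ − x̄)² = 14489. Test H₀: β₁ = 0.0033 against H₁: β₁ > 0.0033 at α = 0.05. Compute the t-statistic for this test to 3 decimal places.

MSE = SSE/(n − 2) = 208.55/47 = 4.43723.
SE(b₁) = √(MSE/Sₓₓ) = √(4.43723/14489) = 0.0175.
t = (0.0295 − 0.0033) / 0.0175 = 1.497.
df = n − 2 = 47.
One-sided p ≈ 0.0705, which is ≥ 0.05, so fail to reject H₀.
The data do not give significant evidence that the true slope on fertilizer application rate exceeds 0.0033 tonnes/ha per unit.

t = 1.497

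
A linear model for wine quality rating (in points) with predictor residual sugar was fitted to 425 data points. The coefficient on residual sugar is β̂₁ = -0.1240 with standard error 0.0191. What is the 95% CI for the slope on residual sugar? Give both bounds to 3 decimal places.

(-0.162, -0.086)

df = n − 2 = 425 − 2 = 423.
t* = t_{0.025, 423} = 1.965588.
Margin = t* × SE = 1.965588 × 0.0191 = 0.03754.
CI: -0.1240 ± 0.03754 → (-0.162, -0.086).
With 95% confidence, each one-unit increase in residual sugar is associated with a change of between -0.162 and -0.086 points in wine quality rating.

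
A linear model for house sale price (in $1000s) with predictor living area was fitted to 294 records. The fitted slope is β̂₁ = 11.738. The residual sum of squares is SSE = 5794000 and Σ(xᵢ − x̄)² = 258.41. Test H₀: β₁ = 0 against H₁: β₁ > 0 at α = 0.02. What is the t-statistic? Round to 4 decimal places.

t = 1.3395

MSE = SSE/(n − 2) = 5794000/292 = 19842.5.
SE(β̂₁) = √(MSE/Sₓₓ) = √(19842.5/258.41) = 8.76281.
t = 11.738 / 8.76281 = 1.3395.
df = n − 2 = 292.
One-sided p ≈ 0.0907, which is ≥ 0.02, so fail to reject H₀.
The data do not give significant evidence that the true slope on living area is positive.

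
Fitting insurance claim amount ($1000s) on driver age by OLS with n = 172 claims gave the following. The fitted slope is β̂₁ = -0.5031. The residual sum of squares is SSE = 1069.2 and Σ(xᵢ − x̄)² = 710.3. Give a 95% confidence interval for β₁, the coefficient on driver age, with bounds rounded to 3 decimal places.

(-0.689, -0.317)

MSE = SSE/(n − 2) = 1069.2/170 = 6.28941.
SE(β̂₁) = √(MSE/Sₓₓ) = √(6.28941/710.3) = 0.0940988.
df = n − 2 = 170.
t* = t_{0.025, 170} = 1.974017.
Margin = t* × SE = 1.974017 × 0.0940988 = 0.18575.
CI: -0.5031 ± 0.18575 → (-0.689, -0.317).
With 95% confidence, each one-unit increase in driver age is associated with a change of between -0.689 and -0.317 $1000s in insurance claim amount.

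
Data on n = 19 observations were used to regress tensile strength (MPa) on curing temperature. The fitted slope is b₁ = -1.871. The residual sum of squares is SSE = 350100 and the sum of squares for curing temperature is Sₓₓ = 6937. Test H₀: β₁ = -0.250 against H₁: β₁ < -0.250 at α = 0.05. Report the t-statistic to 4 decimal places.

MSE = SSE/(n − 2) = 350100/17 = 20594.1.
SE(b₁) = √(MSE/Sₓₓ) = √(20594.1/6937) = 1.723.
t = (-1.871 − (-0.250)) / 1.723 = -0.9408.
df = n − 2 = 17.
One-sided p ≈ 0.1800, which is ≥ 0.05, so fail to reject H₀.
The data do not give significant evidence that the true slope on curing temperature is below -0.250 MPa per unit.

t = -0.9408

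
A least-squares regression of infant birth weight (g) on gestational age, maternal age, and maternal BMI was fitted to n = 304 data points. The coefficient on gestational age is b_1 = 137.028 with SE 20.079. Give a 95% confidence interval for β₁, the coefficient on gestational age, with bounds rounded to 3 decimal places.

(97.514, 176.542)

df = n − k − 1 = 304 − 3 − 1 = 300.
t* = t_{0.025, 300} = 1.967903.
Margin = t* × SE = 1.967903 × 20.079 = 39.51352.
CI: 137.028 ± 39.51352 → (97.514, 176.542).
With 95% confidence, each one-unit increase in gestational age is associated with a change of between 97.514 and 176.542 g in infant birth weight, holding the other predictors fixed.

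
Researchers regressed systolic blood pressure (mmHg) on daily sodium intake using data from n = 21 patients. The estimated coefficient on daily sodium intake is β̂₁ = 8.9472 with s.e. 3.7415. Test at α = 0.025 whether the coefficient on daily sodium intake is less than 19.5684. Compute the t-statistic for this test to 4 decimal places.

H₀: β₁ = 19.5684 vs H₁: β₁ < 19.5684.
t = (β̂₁ − β₁⁰)/SE = (8.9472 − 19.5684) / 3.7415 = -2.8388.
df = n − 2 = 21 − 2 = 19.
One-sided p ≈ 0.0052, which is < 0.025, so reject H₀.
There is evidence that the true slope on daily sodium intake is below 19.5684 mmHg per unit.

t = -2.8388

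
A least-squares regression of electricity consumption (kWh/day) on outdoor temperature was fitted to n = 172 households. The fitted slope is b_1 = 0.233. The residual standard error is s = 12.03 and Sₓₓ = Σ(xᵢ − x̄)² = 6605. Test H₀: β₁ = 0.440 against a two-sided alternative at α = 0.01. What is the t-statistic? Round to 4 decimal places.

t = -1.3984

SE(b_1) = s/√Sₓₓ = 12.03/√6605 = 0.148023.
t = (0.233 − 0.440) / 0.148023 = -1.3984.
df = n − 2 = 170.
Two-sided p ≈ 0.1638, which is ≥ 0.01, so fail to reject H₀.
The data are consistent with a true slope of 0.440 kWh/day per unit of outdoor temperature.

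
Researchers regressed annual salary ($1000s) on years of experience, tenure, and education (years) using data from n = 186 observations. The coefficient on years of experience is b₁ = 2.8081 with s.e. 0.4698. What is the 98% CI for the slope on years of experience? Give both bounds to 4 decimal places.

df = n − k − 1 = 186 − 3 − 1 = 182.
t* = t_{0.01, 182} = 2.347011.
Margin = t* × SE = 2.347011 × 0.4698 = 1.102626.
CI: 2.8081 ± 1.102626 → (1.7055, 3.9107).
With 98% confidence, each one-unit increase in years of experience is associated with a change of between 1.7055 and 3.9107 $1000s in annual salary, holding the other predictors fixed.

(1.7055, 3.9107)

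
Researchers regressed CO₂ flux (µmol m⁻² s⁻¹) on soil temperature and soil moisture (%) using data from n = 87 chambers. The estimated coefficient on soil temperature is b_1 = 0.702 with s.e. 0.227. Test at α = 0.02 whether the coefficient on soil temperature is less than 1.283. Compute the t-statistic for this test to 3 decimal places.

H₀: β₁ = 1.283 vs H₁: β₁ < 1.283.
t = (b_1 − β₁⁰)/SE = (0.702 − 1.283) / 0.227 = -2.559.
df = n − k − 1 = 87 − 2 − 1 = 84.
One-sided p ≈ 0.0061, which is < 0.02, so reject H₀.
There is evidence that the true slope on soil temperature is below 1.283 µmol m⁻² s⁻¹ per unit, holding the other predictors fixed.

t = -2.559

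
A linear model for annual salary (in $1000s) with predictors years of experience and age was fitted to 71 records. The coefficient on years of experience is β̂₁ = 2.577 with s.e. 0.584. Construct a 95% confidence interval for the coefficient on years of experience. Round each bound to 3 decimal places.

(1.412, 3.742)

df = n − k − 1 = 71 − 2 − 1 = 68.
t* = t_{0.025, 68} = 1.995469.
Margin = t* × SE = 1.995469 × 0.584 = 1.16535.
CI: 2.577 ± 1.16535 → (1.412, 3.742).
With 95% confidence, each one-unit increase in years of experience is associated with a change of between 1.412 and 3.742 $1000s in annual salary, holding the other predictors fixed.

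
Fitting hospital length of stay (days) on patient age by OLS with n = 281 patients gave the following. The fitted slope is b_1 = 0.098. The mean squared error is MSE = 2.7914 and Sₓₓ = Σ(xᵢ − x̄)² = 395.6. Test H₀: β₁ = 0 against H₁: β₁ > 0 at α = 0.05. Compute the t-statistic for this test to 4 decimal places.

SE(b_1) = √(MSE/Sₓₓ) = √(2.7914/395.6) = 0.0840007.
t = 0.098 / 0.0840007 = 1.1667.
df = n − 2 = 279.
One-sided p ≈ 0.1222, which is ≥ 0.05, so fail to reject H₀.
The data do not give significant evidence that the true slope on patient age is positive.

t = 1.1667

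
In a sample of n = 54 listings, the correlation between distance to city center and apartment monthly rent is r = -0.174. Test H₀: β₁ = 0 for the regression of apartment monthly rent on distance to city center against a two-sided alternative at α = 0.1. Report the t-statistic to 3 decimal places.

t = r·√(n − 2)/√(1 − r²) = -0.174·√52/√0.969724 = -1.274.
df = n − 2 = 52.
Two-sided p ≈ 0.2083, which is ≥ 0.1, so fail to reject H₀.
The data do not give significant evidence of a linear association between distance to city center and apartment monthly rent.

t = -1.274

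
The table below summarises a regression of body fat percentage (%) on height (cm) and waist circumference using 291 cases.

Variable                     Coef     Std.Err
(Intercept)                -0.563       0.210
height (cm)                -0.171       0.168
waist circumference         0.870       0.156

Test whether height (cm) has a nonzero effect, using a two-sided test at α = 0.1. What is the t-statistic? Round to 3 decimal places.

t = -1.018

Read off: b = -0.171, SE = 0.168 for height (cm).
H₀: β₁ = 0 vs H₁: β₁ ≠ 0.
t = -0.171 / 0.168 = -1.018.
df = n − k − 1 = 291 − 2 − 1 = 288.
Two-sided p ≈ 0.3096, which is ≥ 0.1, so fail to reject H₀.
The data do not give significant evidence of an association between height (cm) and body fat percentage, after adjusting for the other predictors.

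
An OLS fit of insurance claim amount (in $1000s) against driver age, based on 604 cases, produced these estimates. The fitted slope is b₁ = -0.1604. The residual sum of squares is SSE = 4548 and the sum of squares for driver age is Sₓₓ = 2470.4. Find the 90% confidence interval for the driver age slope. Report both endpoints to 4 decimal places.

MSE = SSE/(n − 2) = 4548/602 = 7.55482.
SE(b₁) = √(MSE/Sₓₓ) = √(7.55482/2470.4) = 0.0553004.
df = n − 2 = 602.
t* = t_{0.05, 602} = 1.647389.
Margin = t* × SE = 1.647389 × 0.0553004 = 0.091101.
CI: -0.1604 ± 0.091101 → (-0.2515, -0.0693).
With 90% confidence, each one-unit increase in driver age is associated with a change of between -0.2515 and -0.0693 $1000s in insurance claim amount.

(-0.2515, -0.0693)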